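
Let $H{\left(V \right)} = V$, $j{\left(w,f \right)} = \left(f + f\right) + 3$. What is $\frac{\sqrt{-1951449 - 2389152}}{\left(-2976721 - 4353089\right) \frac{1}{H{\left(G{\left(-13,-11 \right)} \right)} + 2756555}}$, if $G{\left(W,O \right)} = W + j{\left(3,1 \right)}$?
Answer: $- \frac{2756547 i \sqrt{482289}}{2443270} \approx - 783.52 i$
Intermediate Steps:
$j{\left(w,f \right)} = 3 + 2 f$ ($j{\left(w,f \right)} = 2 f + 3 = 3 + 2 f$)
$G{\left(W,O \right)} = 5 + W$ ($G{\left(W,O \right)} = W + \left(3 + 2 \cdot 1\right) = W + \left(3 + 2\right) = W + 5 = 5 + W$)
$\frac{\sqrt{-1951449 - 2389152}}{\left(-2976721 - 4353089\right) \frac{1}{H{\left(G{\left(-13,-11 \right)} \right)} + 2756555}} = \frac{\sqrt{-1951449 - 2389152}}{\left(-2976721 - 4353089\right) \frac{1}{\left(5 - 13\right) + 2756555}} = \frac{\sqrt{-4340601}}{\left(-7329810\right) \frac{1}{-8 + 2756555}} = \frac{3 i \sqrt{482289}}{\left(-7329810\right) \frac{1}{2756547}} = \frac{3 i \sqrt{482289}}{- \frac{2443270}{918849}} = 3 i \sqrt{482289} \left(- \frac{918849}{2443270}\right) = - \frac{2756547 i \sqrt{482289}}{2443270}$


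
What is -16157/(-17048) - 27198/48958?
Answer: 163671451/417317992 ≈ 0.39220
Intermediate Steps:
-16157/(-17048) - 27198/48958 = -16157*(-1/17048) - 27198*1/48958 = 16157/17048 - 13599/24479 = 163671451/417317992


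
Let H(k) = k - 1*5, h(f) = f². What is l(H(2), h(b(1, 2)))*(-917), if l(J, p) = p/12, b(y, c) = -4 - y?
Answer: -22925/12 ≈ -1910.4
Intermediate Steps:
H(k) = -5 + k (H(k) = k - 5 = -5 + k)
l(J, p) = p/12 (l(J, p) = p*(1/12) = p/12)
l(H(2), h(b(1, 2)))*(-917) = ((-4 - 1*1)²/12)*(-917) = ((-4 - 1)²/12)*(-917) = ((1/12)*(-5)²)*(-917) = ((1/12)*25)*(-917) = (25/12)*(-917) = -22925/12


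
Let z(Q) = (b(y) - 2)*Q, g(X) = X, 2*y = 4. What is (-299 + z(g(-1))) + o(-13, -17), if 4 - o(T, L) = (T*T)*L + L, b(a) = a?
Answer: 2595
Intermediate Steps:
y = 2 (y = (½)*4 = 2)
o(T, L) = 4 - L - L*T² (o(T, L) = 4 - ((T*T)*L + L) = 4 - (T²*L + L) = 4 - (L*T² + L) = 4 - (L + L*T²) = 4 + (-L - L*T²) = 4 - L - L*T²)
z(Q) = 0 (z(Q) = (2 - 2)*Q = 0*Q = 0)
(-299 + z(g(-1))) + o(-13, -17) = (-299 + 0) + (4 - 1*(-17) - 1*(-17)*(-13)²) = -299 + (4 + 17 - 1*(-17)*169) = -299 + (4 + 17 + 2873) = -299 + 2894 = 2595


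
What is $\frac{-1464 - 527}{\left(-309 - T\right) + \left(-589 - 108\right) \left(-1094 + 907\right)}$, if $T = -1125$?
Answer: $- \frac{1991}{131155} \approx -0.015181$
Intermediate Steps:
$\frac{-1464 - 527}{\left(-309 - T\right) + \left(-589 - 108\right) \left(-1094 + 907\right)} = \frac{-1464 - 527}{\left(-309 - -1125\right) + \left(-589 - 108\right) \left(-1094 + 907\right)} = - \frac{1991}{\left(-309 + 1125\right) - -130339} = - \frac{1991}{816 + 130339} = - \frac{1991}{131155}$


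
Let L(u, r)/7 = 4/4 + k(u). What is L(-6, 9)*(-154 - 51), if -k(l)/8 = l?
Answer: -70315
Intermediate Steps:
k(l) = -8*l
L(u, r) = 7 - 56*u (L(u, r) = 7*(4/4 - 8*u) = 7*(4*(¼) - 8*u) = 7*(1 - 8*u) = 7 - 56*u)
L(-6, 9)*(-154 - 51) = (7 - 56*(-6))*(-154 - 51) = (7 + 336)*(-205) = 343*(-205) = -70315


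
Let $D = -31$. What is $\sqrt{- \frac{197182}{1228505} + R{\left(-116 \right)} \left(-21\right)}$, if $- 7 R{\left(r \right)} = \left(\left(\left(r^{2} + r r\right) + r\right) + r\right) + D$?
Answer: $\frac{\sqrt{120657731662570765}}{1228505} \approx 282.75$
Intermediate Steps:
$R{\left(r \right)} = \frac{31}{7} - \frac{2 r}{7} - \frac{2 r^{2}}{7}$ ($R{\left(r \right)} = - \frac{\left(\left(\left(r^{2} + r r\right) + r\right) + r\right) - 31}{7} = - \frac{\left(\left(\left(r^{2} + r^{2}\right) + r\right) + r\right) - 31}{7} = - \frac{\left(\left(2 r^{2} + r\right) + r\right) - 31}{7} = - \frac{\left(\left(r + 2 r^{2}\right) + r\right) - 31}{7} = - \frac{\left(2 r + 2 r^{2}\right) - 31}{7} = - \frac{-31 + 2 r + 2 r^{2}}{7} = \frac{31}{7} - \frac{2 r}{7} - \frac{2 r^{2}}{7}$)
$\sqrt{- \frac{197182}{1228505} + R{\left(-116 \right)} \left(-21\right)} = \sqrt{- \frac{197182}{1228505} + \left(\frac{31}{7} - - \frac{232}{7} - \frac{2 \left(-116\right)^{2}}{7}\right) \left(-21\right)} = \sqrt{\left(-197182\right) \frac{1}{1228505} + \left(\frac{31}{7} + \frac{232}{7} - \frac{26912}{7}\right) \left(-21\right)} = \sqrt{- \frac{197182}{1228505} + \left(\frac{31}{7} + \frac{232}{7} - \frac{26912}{7}\right) \left(-21\right)} = \sqrt{- \frac{197182}{1228505} - -79947} = \sqrt{- \frac{197182}{1228505} + 79947} = \sqrt{\frac{98215092053}{1228505}} = \frac{\sqrt{120657731662570765}}{1228505}$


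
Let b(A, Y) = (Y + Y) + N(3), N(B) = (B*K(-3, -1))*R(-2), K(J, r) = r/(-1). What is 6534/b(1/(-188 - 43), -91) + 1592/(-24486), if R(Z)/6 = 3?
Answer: -40048825/783552 ≈ -51.112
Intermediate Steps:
K(J, r) = -r (K(J, r) = r*(-1) = -r)
R(Z) = 18 (R(Z) = 6*3 = 18)
N(B) = 18*B (N(B) = (B*(-1*(-1)))*18 = (B*1)*18 = B*18 = 18*B)
b(A, Y) = 54 + 2*Y (b(A, Y) = (Y + Y) + 18*3 = 2*Y + 54 = 54 + 2*Y)
6534/b(1/(-188 - 43), -91) + 1592/(-24486) = 6534/(54 + 2*(-91)) + 1592/(-24486) = 6534/(54 - 182) + 1592*(-1/24486) = 6534/(-128) - 796/12243 = 6534*(-1/128) - 796/12243 = -3267/64 - 796/12243 = -40048825/783552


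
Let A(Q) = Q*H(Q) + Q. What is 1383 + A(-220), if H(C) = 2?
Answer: 723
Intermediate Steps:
A(Q) = 3*Q (A(Q) = Q*2 + Q = 2*Q + Q = 3*Q)
1383 + A(-220) = 1383 + 3*(-220) = 1383 - 660 = 723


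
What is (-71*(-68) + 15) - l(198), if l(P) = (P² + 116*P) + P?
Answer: -57527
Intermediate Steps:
l(P) = P² + 117*P
(-71*(-68) + 15) - l(198) = (-71*(-68) + 15) - 198*(117 + 198) = (4828 + 15) - 198*315 = 4843 - 1*62370 = 4843 - 62370 = -57527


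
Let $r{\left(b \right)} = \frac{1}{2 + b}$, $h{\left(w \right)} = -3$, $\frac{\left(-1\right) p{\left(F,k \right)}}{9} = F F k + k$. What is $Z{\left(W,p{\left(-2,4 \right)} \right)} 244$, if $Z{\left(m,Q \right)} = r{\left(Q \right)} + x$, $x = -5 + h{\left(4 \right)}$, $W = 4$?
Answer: $- \frac{173850}{89} \approx -1953.4$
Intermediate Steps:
$p{\left(F,k \right)} = - 9 k - 9 k F^{2}$ ($p{\left(F,k \right)} = - 9 \left(F F k + k\right) = - 9 \left(F^{2} k + k\right) = - 9 \left(k F^{2} + k\right) = - 9 \left(k + k F^{2}\right) = - 9 k - 9 k F^{2}$)
$x = -8$ ($x = -5 - 3 = -8$)
$Z{\left(m,Q \right)} = -8 + \frac{1}{2 + Q}$ ($Z{\left(m,Q \right)} = \frac{1}{2 + Q} - 8 = -8 + \frac{1}{2 + Q}$)
$Z{\left(W,p{\left(-2,4 \right)} \right)} 244 = \frac{-15 - 8 \left(\left(-9\right) 4 \left(1 + \left(-2\right)^{2}\right)\right)}{2 - 36 \left(1 + \left(-2\right)^{2}\right)} 244 = \frac{-15 - 8 \left(\left(-9\right) 4 \left(1 + 4\right)\right)}{2 - 36 \left(1 + 4\right)} 244 = \frac{-15 - 8 \left(\left(-9\right) 4 \cdot 5\right)}{2 - 36 \cdot 5} \cdot 244 = \frac{-15 - -1440}{2 - 180} \cdot 244 = \frac{-15 + 1440}{-178} \cdot 244 = \left(- \frac{1}{178}\right) 1425 \cdot 244 = \left(- \frac{1425}{178}\right) 244 = - \frac{173850}{89}$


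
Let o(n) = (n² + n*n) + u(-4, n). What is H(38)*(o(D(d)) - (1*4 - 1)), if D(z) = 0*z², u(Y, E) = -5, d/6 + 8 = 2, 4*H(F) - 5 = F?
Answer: -86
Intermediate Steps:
H(F) = 5/4 + F/4
d = -36 (d = -48 + 6*2 = -48 + 12 = -36)
D(z) = 0
o(n) = -5 + 2*n² (o(n) = (n² + n*n) - 5 = (n² + n²) - 5 = 2*n² - 5 = -5 + 2*n²)
H(38)*(o(D(d)) - (1*4 - 1)) = (5/4 + (¼)*38)*((-5 + 2*0²) - (1*4 - 1)) = (5/4 + 19/2)*((-5 + 2*0) - (4 - 1)) = 43*((-5 + 0) - 1*3)/4 = 43*(-5 - 3)/4 = (43/4)*(-8) = -86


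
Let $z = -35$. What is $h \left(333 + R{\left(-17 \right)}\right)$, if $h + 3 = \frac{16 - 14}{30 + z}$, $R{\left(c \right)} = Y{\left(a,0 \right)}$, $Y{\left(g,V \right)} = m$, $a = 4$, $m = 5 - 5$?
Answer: $- \frac{5661}{5} \approx -1132.2$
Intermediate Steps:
$m = 0$ ($m = 5 - 5 = 0$)
$Y{\left(g,V \right)} = 0$
$R{\left(c \right)} = 0$
$h = - \frac{17}{5}$ ($h = -3 + \frac{16 - 14}{30 - 35} = -3 + \frac{2}{-5} = -3 + 2 \left(- \frac{1}{5}\right) = -3 - \frac{2}{5} = - \frac{17}{5} \approx -3.4$)
$h \left(333 + R{\left(-17 \right)}\right) = - \frac{17 \left(333 + 0\right)}{5} = \left(- \frac{17}{5}\right) 333 = - \frac{5661}{5}$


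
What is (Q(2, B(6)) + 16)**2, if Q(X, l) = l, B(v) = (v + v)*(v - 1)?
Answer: 5776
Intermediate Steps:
B(v) = 2*v*(-1 + v) (B(v) = (2*v)*(-1 + v) = 2*v*(-1 + v))
(Q(2, B(6)) + 16)**2 = (2*6*(-1 + 6) + 16)**2 = (2*6*5 + 16)**2 = (60 + 16)**2 = 76**2 = 5776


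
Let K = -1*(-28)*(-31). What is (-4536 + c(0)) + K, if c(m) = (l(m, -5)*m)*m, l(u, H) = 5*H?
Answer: -5404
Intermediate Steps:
c(m) = -25*m**2 (c(m) = ((5*(-5))*m)*m = (-25*m)*m = -25*m**2)
K = -868 (K = 28*(-31) = -868)
(-4536 + c(0)) + K = (-4536 - 25*0**2) - 868 = (-4536 - 25*0) - 868 = (-4536 + 0) - 868 = -4536 - 868 = -5404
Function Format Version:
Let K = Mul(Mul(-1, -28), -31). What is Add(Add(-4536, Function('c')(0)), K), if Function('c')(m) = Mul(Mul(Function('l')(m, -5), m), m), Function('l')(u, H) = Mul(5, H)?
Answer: -5404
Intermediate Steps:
Function('c')(m) = Mul(-25, Pow(m, 2)) (Function('c')(m) = Mul(Mul(Mul(5, -5), m), m) = Mul(Mul(-25, m), m) = Mul(-25, Pow(m, 2)))
K = -868 (K = Mul(28, -31) = -868)
Add(Add(-4536, Function('c')(0)), K) = Add(Add(-4536, Mul(-25, Pow(0, 2))), -868) = Add(Add(-4536, Mul(-25, 0)), -868) = Add(Add(-4536, 0), -868) = Add(-4536, -868) = -5404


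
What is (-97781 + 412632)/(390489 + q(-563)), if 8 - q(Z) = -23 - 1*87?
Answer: 314851/390607 ≈ 0.80606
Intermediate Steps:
q(Z) = 118 (q(Z) = 8 - (-23 - 1*87) = 8 - (-23 - 87) = 8 - 1*(-110) = 8 + 110 = 118)
(-97781 + 412632)/(390489 + q(-563)) = (-97781 + 412632)/(390489 + 118) = 314851/390607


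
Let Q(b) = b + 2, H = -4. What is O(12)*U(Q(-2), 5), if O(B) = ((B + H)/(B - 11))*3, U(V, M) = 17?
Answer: 408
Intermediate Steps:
Q(b) = 2 + b
O(B) = 3*(-4 + B)/(-11 + B) (O(B) = ((B - 4)/(B - 11))*3 = ((-4 + B)/(-11 + B))*3 = 3*(-4 + B)/(-11 + B))
O(12)*U(Q(-2), 5) = (3*(-4 + 12)/(-11 + 12))*17 = (3*8/1)*17 = (3*1*8)*17 = 24*17 = 408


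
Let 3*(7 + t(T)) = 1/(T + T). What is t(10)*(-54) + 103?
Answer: 4801/10 ≈ 480.10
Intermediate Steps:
t(T) = -7 + 1/(6*T) (t(T) = -7 + 1/(3*(T + T)) = -7 + 1/(3*((2*T))) = -7 + (1/(2*T))/3 = -7 + 1/(6*T))
t(10)*(-54) + 103 = (-7 + (1/6)/10)*(-54) + 103 = (-7 + (1/6)*(1/10))*(-54) + 103 = (-7 + 1/60)*(-54) + 103 = -419/60*(-54) + 103 = 3771/10 + 103 = 4801/10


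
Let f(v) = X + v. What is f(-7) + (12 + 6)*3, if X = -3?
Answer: 44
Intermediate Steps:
f(v) = -3 + v
f(-7) + (12 + 6)*3 = (-3 - 7) + (12 + 6)*3 = -10 + 18*3 = -10 + 54 = 44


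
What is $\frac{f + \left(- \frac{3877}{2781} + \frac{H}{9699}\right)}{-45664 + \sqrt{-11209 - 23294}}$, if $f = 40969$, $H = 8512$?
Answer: $- \frac{16820175905735680}{18748295171053227} - \frac{368346529120 i \sqrt{34503}}{18748295171053227} \approx -0.89716 - 0.0036494 i$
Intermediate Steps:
$\frac{f + \left(- \frac{3877}{2781} + \frac{H}{9699}\right)}{-45664 + \sqrt{-11209 - 23294}} = \frac{40969 + \left(- \frac{3877}{2781} + \frac{8512}{9699}\right)}{-45664 + \sqrt{-11209 - 23294}} = \frac{40969 + \left(\left(-3877\right) \frac{1}{2781} + 8512 \cdot \frac{1}{9699}\right)}{-45664 + \sqrt{-34503}} = \frac{40969 + \left(- \frac{3877}{2781} + \frac{8512}{9699}\right)}{-45664 + i \sqrt{34503}} = \frac{40969 - \frac{4643717}{8990973}}{-45664 + i \sqrt{34503}} = \frac{368346529120}{8990973 \left(-45664 + i \sqrt{34503}\right)}$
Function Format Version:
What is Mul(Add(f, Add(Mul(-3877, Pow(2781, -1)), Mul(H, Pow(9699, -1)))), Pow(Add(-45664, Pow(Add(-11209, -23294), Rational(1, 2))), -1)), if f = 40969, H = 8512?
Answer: Add(Rational(-16820175905735680, 18748295171053227), Mul(Rational(-368346529120, 18748295171053227), I, Pow(34503, Rational(1, 2)))) ≈ Add(-0.89716, Mul(-0.0036494, I))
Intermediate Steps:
Mul(Add(f, Add(Mul(-3877, Pow(2781, -1)), Mul(H, Pow(9699, -1)))), Pow(Add(-45664, Pow(Add(-11209, -23294), Rational(1, 2))), -1)) = Mul(Add(40969, Add(Mul(-3877, Pow(2781, -1)), Mul(8512, Pow(9699, -1)))), Pow(Add(-45664, Pow(Add(-11209, -23294), Rational(1, 2))), -1)) = Mul(Add(40969, Add(Mul(-3877, Rational(1, 2781)), Mul(8512, Rational(1, 9699)))), Pow(Add(-45664, Pow(-34503, Rational(1, 2))), -1)) = Mul(Add(40969, Add(Rational(-3877, 2781), Rational(8512, 9699))), Pow(Add(-45664, Mul(I, Pow(34503, Rational(1, 2)))), -1)) = Mul(Add(40969, Rational(-4643717, 8990973)), Pow(Add(-45664, Mul(I, Pow(34503, Rational(1, 2)))), -1)) = Mul(Rational(368346529120, 8990973), Pow(Add(-45664, Mul(I, Pow(34503, Rational(1, 2)))), -1))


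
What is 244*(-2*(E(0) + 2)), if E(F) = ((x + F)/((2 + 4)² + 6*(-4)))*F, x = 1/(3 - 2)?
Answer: -976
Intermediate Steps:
x = 1 (x = 1/1 = 1)
E(F) = F*(1/12 + F/12) (E(F) = ((1 + F)/((2 + 4)² + 6*(-4)))*F = ((1 + F)/(6² - 24))*F = ((1 + F)/(36 - 24))*F = ((1 + F)/12)*F = ((1 + F)*(1/12))*F = (1/12 + F/12)*F = F*(1/12 + F/12))
244*(-2*(E(0) + 2)) = 244*(-2*((1/12)*0*(1 + 0) + 2)) = 244*(-2*((1/12)*0*1 + 2)) = 244*(-2*(0 + 2)) = 244*(-2*2) = 244*(-4) = -976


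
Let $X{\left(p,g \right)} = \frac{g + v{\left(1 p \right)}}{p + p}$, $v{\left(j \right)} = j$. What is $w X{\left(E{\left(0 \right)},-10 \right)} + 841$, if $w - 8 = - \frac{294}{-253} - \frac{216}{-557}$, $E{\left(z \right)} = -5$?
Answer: $\frac{120533222}{140921} \approx 855.33$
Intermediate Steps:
$w = \frac{1345774}{140921}$ ($w = 8 - \left(- \frac{294}{253} - \frac{216}{557}\right) = 8 - - \frac{218406}{140921} = 8 + \left(\frac{294}{253} + \frac{216}{557}\right) = 8 + \frac{218406}{140921} = \frac{1345774}{140921} \approx 9.5499$)
$X{\left(p,g \right)} = \frac{g + p}{2 p}$ ($X{\left(p,g \right)} = \frac{g + 1 p}{p + p} = \frac{g + p}{2 p}$)
$w X{\left(E{\left(0 \right)},-10 \right)} + 841 = \frac{1345774 \frac{-10 - 5}{2 \left(-5\right)}}{140921} + 841 = \frac{1345774 \cdot \frac{1}{2} \left(- \frac{1}{5}\right) \left(-15\right)}{140921} + 841 = \frac{1345774}{140921} \cdot \frac{3}{2} + 841 = \frac{2018661}{140921} + 841 = \frac{120533222}{140921}$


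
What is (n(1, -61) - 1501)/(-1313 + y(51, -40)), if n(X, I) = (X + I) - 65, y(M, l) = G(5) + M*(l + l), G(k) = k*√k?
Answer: 4384509/14542162 + 4065*√5/14542162 ≈ 0.30213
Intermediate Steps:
G(k) = k^(3/2)
y(M, l) = 5*√5 + 2*M*l (y(M, l) = 5^(3/2) + M*(l + l) = 5*√5 + M*(2*l) = 5*√5 + 2*M*l)
n(X, I) = -65 + I + X (n(X, I) = (I + X) - 65 = -65 + I + X)
(n(1, -61) - 1501)/(-1313 + y(51, -40)) = ((-65 - 61 + 1) - 1501)/(-1313 + (5*√5 + 2*51*(-40))) = (-125 - 1501)/(-1313 + (5*√5 - 4080)) = -1626/(-1313 + (-4080 + 5*√5)) = -1626/(-5393 + 5*√5)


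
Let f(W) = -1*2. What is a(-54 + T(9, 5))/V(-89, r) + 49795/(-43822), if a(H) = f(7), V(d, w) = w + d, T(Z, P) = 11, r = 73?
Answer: -177269/175288 ≈ -1.0113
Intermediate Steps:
V(d, w) = d + w
f(W) = -2
a(H) = -2
a(-54 + T(9, 5))/V(-89, r) + 49795/(-43822) = -2/(-89 + 73) + 49795/(-43822) = -2/(-16) + 49795*(-1/43822) = -2*(-1/16) - 49795/43822 = ⅛ - 49795/43822 = -177269/175288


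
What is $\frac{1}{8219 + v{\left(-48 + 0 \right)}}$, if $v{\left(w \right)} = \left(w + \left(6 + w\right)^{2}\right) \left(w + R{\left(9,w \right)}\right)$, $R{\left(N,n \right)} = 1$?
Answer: $- \frac{1}{72433} \approx -1.3806 \cdot 10^{-5}$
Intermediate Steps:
$v{\left(w \right)} = \left(1 + w\right) \left(w + \left(6 + w\right)^{2}\right)$ ($v{\left(w \right)} = \left(w + \left(6 + w\right)^{2}\right) \left(w + 1\right) = \left(w + \left(6 + w\right)^{2}\right) \left(1 + w\right) = \left(1 + w\right) \left(w + \left(6 + w\right)^{2}\right)$)
$\frac{1}{8219 + v{\left(-48 + 0 \right)}} = \frac{1}{8219 + \left(36 + \left(-48 + 0\right)^{3} + 14 \left(-48 + 0\right)^{2} + 49 \left(-48 + 0\right)\right)} = \frac{1}{8219 + \left(36 + \left(-48\right)^{3} + 14 \left(-48\right)^{2} + 49 \left(-48\right)\right)} = \frac{1}{8219 + \left(36 - 110592 + 14 \cdot 2304 - 2352\right)} = \frac{1}{8219 + \left(36 - 110592 + 32256 - 2352\right)} = \frac{1}{8219 - 80652} = \frac{1}{-72433} = - \frac{1}{72433}$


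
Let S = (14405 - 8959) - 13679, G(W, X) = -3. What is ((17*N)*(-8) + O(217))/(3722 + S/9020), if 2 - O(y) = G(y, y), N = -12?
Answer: 14765740/33564207 ≈ 0.43993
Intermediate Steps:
O(y) = 5 (O(y) = 2 - 1*(-3) = 2 + 3 = 5)
S = -8233 (S = 5446 - 13679 = -8233)
((17*N)*(-8) + O(217))/(3722 + S/9020) = ((17*(-12))*(-8) + 5)/(3722 - 8233/9020) = (-204*(-8) + 5)/(3722 - 8233*1/9020) = (1632 + 5)/(3722 - 8233/9020) = 1637/(33564207/9020) = 1637*(9020/33564207) = 14765740/33564207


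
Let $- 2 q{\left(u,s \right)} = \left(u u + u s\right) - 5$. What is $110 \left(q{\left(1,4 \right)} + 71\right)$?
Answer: $7810$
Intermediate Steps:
$q{\left(u,s \right)} = \frac{5}{2} - \frac{u^{2}}{2} - \frac{s u}{2}$ ($q{\left(u,s \right)} = - \frac{\left(u u + u s\right) - 5}{2} = - \frac{\left(u^{2} + s u\right) - 5}{2} = - \frac{-5 + u^{2} + s u}{2} = \frac{5}{2} - \frac{u^{2}}{2} - \frac{s u}{2}$)
$110 \left(q{\left(1,4 \right)} + 71\right) = 110 \left(\left(\frac{5}{2} - \frac{1^{2}}{2} - 2 \cdot 1\right) + 71\right) = 110 \left(\left(\frac{5}{2} - \frac{1}{2} - 2\right) + 71\right) = 110 \left(0 + 71\right) = 110 \cdot 71 = 7810$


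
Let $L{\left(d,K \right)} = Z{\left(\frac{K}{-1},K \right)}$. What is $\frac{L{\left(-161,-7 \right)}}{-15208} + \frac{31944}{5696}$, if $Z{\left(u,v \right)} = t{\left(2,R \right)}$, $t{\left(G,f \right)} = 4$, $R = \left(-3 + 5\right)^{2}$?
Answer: $\frac{7590337}{1353512} \approx 5.6079$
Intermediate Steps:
$R = 4$ ($R = 2^{2} = 4$)
$Z{\left(u,v \right)} = 4$
$L{\left(d,K \right)} = 4$
$\frac{L{\left(-161,-7 \right)}}{-15208} + \frac{31944}{5696} = \frac{4}{-15208} + \frac{31944}{5696} = 4 \left(- \frac{1}{15208}\right) + 31944 \cdot \frac{1}{5696} = - \frac{1}{3802} + \frac{3993}{712} = \frac{7590337}{1353512}$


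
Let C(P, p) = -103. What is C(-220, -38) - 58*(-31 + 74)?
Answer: -2597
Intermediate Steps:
C(-220, -38) - 58*(-31 + 74) = -103 - 58*(-31 + 74) = -103 - 58*43 = -103 - 1*2494 = -103 - 2494 = -2597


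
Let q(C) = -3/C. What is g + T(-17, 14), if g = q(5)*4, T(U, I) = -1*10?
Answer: -62/5 ≈ -12.400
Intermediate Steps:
T(U, I) = -10
g = -12/5 (g = -3/5*4 = -12/5 ≈ -2.4000)
g + T(-17, 14) = -12/5 - 10 = -62/5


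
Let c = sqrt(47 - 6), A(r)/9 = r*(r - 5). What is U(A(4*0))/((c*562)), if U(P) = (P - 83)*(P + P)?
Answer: 0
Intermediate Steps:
A(r) = 9*r*(-5 + r) (A(r) = 9*(r*(r - 5)) = 9*(r*(-5 + r)) = 9*r*(-5 + r))
c = sqrt(41) ≈ 6.4031
U(P) = 2*P*(-83 + P) (U(P) = (-83 + P)*(2*P) = 2*P*(-83 + P))
U(A(4*0))/((c*562)) = (2*(9*(4*0)*(-5 + 4*0))*(-83 + 9*(4*0)*(-5 + 4*0)))/((sqrt(41)*562)) = (2*(9*0*(-5 + 0))*(-83 + 9*0*(-5 + 0)))/((562*sqrt(41))) = (2*(9*0*(-5))*(-83 + 9*0*(-5)))*(sqrt(41)/23042) = (2*0*(-83 + 0))*(sqrt(41)/23042) = (2*0*(-83))*(sqrt(41)/23042) = 0*(sqrt(41)/23042) = 0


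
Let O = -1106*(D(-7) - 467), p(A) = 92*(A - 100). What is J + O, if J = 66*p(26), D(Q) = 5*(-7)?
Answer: 105884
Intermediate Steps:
D(Q) = -35
p(A) = -9200 + 92*A (p(A) = 92*(-100 + A) = -9200 + 92*A)
O = 555212 (O = -1106*(-35 - 467) = -1106*(-502) = 555212)
J = -449328 (J = 66*(-9200 + 92*26) = 66*(-9200 + 2392) = 66*(-6808) = -449328)
J + O = -449328 + 555212 = 105884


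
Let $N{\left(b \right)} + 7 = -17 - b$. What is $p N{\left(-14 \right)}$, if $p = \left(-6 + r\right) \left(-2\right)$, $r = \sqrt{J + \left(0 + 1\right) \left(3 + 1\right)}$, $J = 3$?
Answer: $-120 + 20 \sqrt{7} \approx -67.085$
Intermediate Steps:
$r = \sqrt{7}$ ($r = \sqrt{3 + \left(0 + 1\right) \left(3 + 1\right)} = \sqrt{3 + 1 \cdot 4} = \sqrt{3 + 4} = \sqrt{7} \approx 2.6458$)
$N{\left(b \right)} = -24 - b$ ($N{\left(b \right)} = -7 - \left(17 + b\right) = -24 - b$)
$p = 12 - 2 \sqrt{7}$ ($p = \left(-6 + \sqrt{7}\right) \left(-2\right) = 12 - 2 \sqrt{7} \approx 6.7085$)
$p N{\left(-14 \right)} = \left(12 - 2 \sqrt{7}\right) \left(-24 - -14\right) = \left(12 - 2 \sqrt{7}\right) \left(-24 + 14\right) = \left(12 - 2 \sqrt{7}\right) \left(-10\right) = -120 + 20 \sqrt{7}$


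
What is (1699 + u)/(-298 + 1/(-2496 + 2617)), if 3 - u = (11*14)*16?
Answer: 30734/12019 ≈ 2.5571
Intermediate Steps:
u = -2461 (u = 3 - 11*14*16 = 3 - 154*16 = 3 - 1*2464 = 3 - 2464 = -2461)
(1699 + u)/(-298 + 1/(-2496 + 2617)) = (1699 - 2461)/(-298 + 1/(-2496 + 2617)) = -762/(-298 + 1/121) = -762/(-36057/121) = -762*(-121/36057) = 30734/12019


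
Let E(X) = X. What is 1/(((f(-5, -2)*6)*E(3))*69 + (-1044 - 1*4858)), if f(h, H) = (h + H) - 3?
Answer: -1/18322 ≈ -5.4579e-5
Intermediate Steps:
f(h, H) = -3 + H + h (f(h, H) = (H + h) - 3 = -3 + H + h)
1/(((f(-5, -2)*6)*E(3))*69 + (-1044 - 1*4858)) = 1/((((-3 - 2 - 5)*6)*3)*69 + (-1044 - 1*4858)) = 1/((-10*6*3)*69 + (-1044 - 4858)) = 1/(-60*3*69 - 5902) = 1/(-180*69 - 5902) = 1/(-12420 - 5902) = 1/(-18322) = -1/18322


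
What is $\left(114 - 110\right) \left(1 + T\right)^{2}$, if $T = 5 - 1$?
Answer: $100$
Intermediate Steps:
$T = 4$
$\left(114 - 110\right) \left(1 + T\right)^{2} = \left(114 - 110\right) \left(1 + 4\right)^{2} = 4 \cdot 5^{2} = 4 \cdot 25 = 100$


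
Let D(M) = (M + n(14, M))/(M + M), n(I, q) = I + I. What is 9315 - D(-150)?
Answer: 1397189/150 ≈ 9314.6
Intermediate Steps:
n(I, q) = 2*I
D(M) = (28 + M)/(2*M) (D(M) = (M + 2*14)/(M + M) = (M + 28)/((2*M)) = (28 + M)*(1/(2*M)) = (28 + M)/(2*M))
9315 - D(-150) = 9315 - (28 - 150)/(2*(-150)) = 9315 - (-1)*(-122)/(2*150) = 9315 - 1*61/150 = 9315 - 61/150 = 1397189/150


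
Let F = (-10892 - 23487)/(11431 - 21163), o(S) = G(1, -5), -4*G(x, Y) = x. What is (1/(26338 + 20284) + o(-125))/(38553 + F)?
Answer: -56710797/8747037231425 ≈ -6.4834e-6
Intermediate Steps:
G(x, Y) = -x/4
o(S) = -¼ (o(S) = -¼*1 = -¼)
F = 34379/9732 (F = -34379/(-9732) = -34379*(-1/9732) = 34379/9732 ≈ 3.5326)
(1/(26338 + 20284) + o(-125))/(38553 + F) = (1/(26338 + 20284) - ¼)/(38553 + 34379/9732) = (1/46622 - ¼)/(375232175/9732) = (1/46622 - ¼)*(9732/375232175) = -23309/93244*9732/375232175 = -56710797/8747037231425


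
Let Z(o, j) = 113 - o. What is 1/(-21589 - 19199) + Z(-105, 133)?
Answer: 8891783/40788 ≈ 218.00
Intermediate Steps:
1/(-21589 - 19199) + Z(-105, 133) = 1/(-21589 - 19199) + (113 - 1*(-105)) = 1/(-40788) + (113 + 105) = -1/40788 + 218 = 8891783/40788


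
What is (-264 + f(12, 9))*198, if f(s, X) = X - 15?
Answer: -53460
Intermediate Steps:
f(s, X) = -15 + X
(-264 + f(12, 9))*198 = (-264 + (-15 + 9))*198 = (-264 - 6)*198 = -270*198 = -53460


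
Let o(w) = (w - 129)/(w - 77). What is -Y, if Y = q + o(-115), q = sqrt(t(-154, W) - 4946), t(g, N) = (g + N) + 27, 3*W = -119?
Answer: -61/48 - I*sqrt(46014)/3 ≈ -1.2708 - 71.503*I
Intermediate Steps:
W = -119/3 (W = (1/3)*(-119) = -119/3 ≈ -39.667)
t(g, N) = 27 + N + g (t(g, N) = (N + g) + 27 = 27 + N + g)
q = I*sqrt(46014)/3 (q = sqrt((27 - 119/3 - 154) - 4946) = sqrt(-500/3 - 4946) = sqrt(-15338/3) = I*sqrt(46014)/3 ≈ 71.503*I)
o(w) = (-129 + w)/(-77 + w)
Y = 61/48 + I*sqrt(46014)/3 (Y = I*sqrt(46014)/3 + (-129 - 115)/(-77 - 115) = I*sqrt(46014)/3 - 244/(-192) = I*sqrt(46014)/3 - 1/192*(-244) = I*sqrt(46014)/3 + 61/48 = 61/48 + I*sqrt(46014)/3 ≈ 1.2708 + 71.503*I)
-Y = -(61/48 + I*sqrt(46014)/3) = -61/48 - I*sqrt(46014)/3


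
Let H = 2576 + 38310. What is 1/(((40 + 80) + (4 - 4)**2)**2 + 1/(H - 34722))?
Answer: 6164/88761601 ≈ 6.9444e-5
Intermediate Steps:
H = 40886
1/(((40 + 80) + (4 - 4)**2)**2 + 1/(H - 34722)) = 1/(((40 + 80) + (4 - 4)**2)**2 + 1/(40886 - 34722)) = 1/((120 + 0**2)**2 + 1/6164) = 1/((120 + 0)**2 + 1/6164) = 1/(120**2 + 1/6164) = 1/(14400 + 1/6164) = 1/(88761601/6164) = 6164/88761601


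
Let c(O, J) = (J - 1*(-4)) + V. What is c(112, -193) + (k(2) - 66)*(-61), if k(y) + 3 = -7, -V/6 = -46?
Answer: 4723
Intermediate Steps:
V = 276 (V = -6*(-46) = 276)
k(y) = -10 (k(y) = -3 - 7 = -10)
c(O, J) = 280 + J (c(O, J) = (J - 1*(-4)) + 276 = (J + 4) + 276 = (4 + J) + 276 = 280 + J)
c(112, -193) + (k(2) - 66)*(-61) = (280 - 193) + (-10 - 66)*(-61) = 87 - 76*(-61) = 87 + 4636 = 4723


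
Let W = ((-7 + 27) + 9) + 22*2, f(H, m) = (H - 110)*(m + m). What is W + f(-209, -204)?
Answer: 130225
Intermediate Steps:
f(H, m) = 2*m*(-110 + H) (f(H, m) = (-110 + H)*(2*m) = 2*m*(-110 + H))
W = 73 (W = (20 + 9) + 44 = 29 + 44 = 73)
W + f(-209, -204) = 73 + 2*(-204)*(-110 - 209) = 73 + 2*(-204)*(-319) = 73 + 130152 = 130225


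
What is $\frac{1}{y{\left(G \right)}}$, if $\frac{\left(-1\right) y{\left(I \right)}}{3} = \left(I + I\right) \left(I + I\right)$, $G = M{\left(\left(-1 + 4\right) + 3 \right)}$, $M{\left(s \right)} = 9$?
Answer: $- \frac{1}{972} \approx -0.0010288$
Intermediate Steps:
$G = 9$
$y{\left(I \right)} = - 12 I^{2}$ ($y{\left(I \right)} = - 3 \left(I + I\right) \left(I + I\right) = - 3 \cdot 2 I 2 I = - 3 \cdot 4 I^{2} = - 12 I^{2}$)
$\frac{1}{y{\left(G \right)}} = \frac{1}{\left(-12\right) 9^{2}} = \frac{1}{\left(-12\right) 81} = \frac{1}{-972} = - \frac{1}{972}$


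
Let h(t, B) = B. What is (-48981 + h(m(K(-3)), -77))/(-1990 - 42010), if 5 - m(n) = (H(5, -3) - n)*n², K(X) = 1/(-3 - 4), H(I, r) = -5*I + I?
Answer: 24529/22000 ≈ 1.1150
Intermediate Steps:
H(I, r) = -4*I
K(X) = -⅐ (K(X) = 1/(-7) = -⅐)
m(n) = 5 - n²*(-20 - n) (m(n) = 5 - (-4*5 - n)*n² = 5 - (-20 - n)*n² = 5 - n²*(-20 - n))
(-48981 + h(m(K(-3)), -77))/(-1990 - 42010) = (-48981 - 77)/(-1990 - 42010) = -49058/(-44000) = -49058*(-1/44000) = 24529/22000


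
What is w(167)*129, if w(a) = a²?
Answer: 3597681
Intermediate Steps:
w(167)*129 = 167²*129 = 27889*129 = 3597681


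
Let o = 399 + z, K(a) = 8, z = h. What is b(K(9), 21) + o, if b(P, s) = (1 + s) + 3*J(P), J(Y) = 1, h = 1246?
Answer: 1670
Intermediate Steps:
z = 1246
b(P, s) = 4 + s (b(P, s) = (1 + s) + 3*1 = (1 + s) + 3 = 4 + s)
o = 1645 (o = 399 + 1246 = 1645)
b(K(9), 21) + o = (4 + 21) + 1645 = 25 + 1645 = 1670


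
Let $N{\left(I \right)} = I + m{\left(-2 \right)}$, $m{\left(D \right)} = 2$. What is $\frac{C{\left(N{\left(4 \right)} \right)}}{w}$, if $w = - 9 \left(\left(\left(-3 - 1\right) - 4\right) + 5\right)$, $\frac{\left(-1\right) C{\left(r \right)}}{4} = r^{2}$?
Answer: $- \frac{16}{3} \approx -5.3333$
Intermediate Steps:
$N{\left(I \right)} = 2 + I$ ($N{\left(I \right)} = I + 2 = 2 + I$)
$C{\left(r \right)} = - 4 r^{2}$
$w = 27$ ($w = - 9 \left(\left(-4 - 4\right) + 5\right) = - 9 \left(-8 + 5\right) = \left(-9\right) \left(-3\right) = 27$)
$\frac{C{\left(N{\left(4 \right)} \right)}}{w} = \frac{\left(-4\right) \left(2 + 4\right)^{2}}{27} = - 4 \cdot 6^{2} \cdot \frac{1}{27} = \left(-4\right) 36 \cdot \frac{1}{27} = \left(-144\right) \frac{1}{27} = - \frac{16}{3}$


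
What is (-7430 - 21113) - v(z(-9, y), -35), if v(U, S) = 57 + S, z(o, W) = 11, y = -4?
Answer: -28565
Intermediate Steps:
(-7430 - 21113) - v(z(-9, y), -35) = (-7430 - 21113) - (57 - 35) = -28543 - 1*22 = -28543 - 22 = -28565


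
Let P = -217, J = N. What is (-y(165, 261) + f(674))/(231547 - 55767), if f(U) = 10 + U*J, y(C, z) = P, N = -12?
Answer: -7861/175780 ≈ -0.044721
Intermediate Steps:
J = -12
y(C, z) = -217
f(U) = 10 - 12*U (f(U) = 10 + U*(-12) = 10 - 12*U)
(-y(165, 261) + f(674))/(231547 - 55767) = (-1*(-217) + (10 - 12*674))/(231547 - 55767) = (217 + (10 - 8088))/175780 = (217 - 8078)*(1/175780) = -7861*1/175780 = -7861/175780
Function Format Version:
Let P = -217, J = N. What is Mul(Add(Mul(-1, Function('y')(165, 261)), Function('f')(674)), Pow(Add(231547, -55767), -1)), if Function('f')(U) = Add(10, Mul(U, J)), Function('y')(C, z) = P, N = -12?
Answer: Rational(-7861, 175780) ≈ -0.044721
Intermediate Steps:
J = -12
Function('y')(C, z) = -217
Function('f')(U) = Add(10, Mul(-12, U)) (Function('f')(U) = Add(10, Mul(U, -12)) = Add(10, Mul(-12, U)))
Mul(Add(Mul(-1, Function('y')(165, 261)), Function('f')(674)), Pow(Add(231547, -55767), -1)) = Mul(Add(Mul(-1, -217), Add(10, Mul(-12, 674))), Pow(Add(231547, -55767), -1)) = Mul(Add(217, Add(10, -8088)), Pow(175780, -1)) = Mul(Add(217, -8078), Rational(1, 175780)) = Mul(-7861, Rational(1, 175780)) = Rational(-7861, 175780)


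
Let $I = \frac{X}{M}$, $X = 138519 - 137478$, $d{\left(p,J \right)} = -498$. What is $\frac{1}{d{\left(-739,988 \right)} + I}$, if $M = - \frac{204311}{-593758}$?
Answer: $\frac{204311}{516355200} \approx 0.00039568$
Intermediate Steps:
$X = 1041$
$M = \frac{204311}{593758}$ ($M = \left(-204311\right) \left(- \frac{1}{593758}\right) = \frac{204311}{593758} \approx 0.3441$)
$I = \frac{618102078}{204311}$ ($I = \frac{1041}{\frac{204311}{593758}} = 1041 \cdot \frac{593758}{204311} = \frac{618102078}{204311} \approx 3025.3$)
$\frac{1}{d{\left(-739,988 \right)} + I} = \frac{1}{-498 + \frac{618102078}{204311}} = \frac{1}{\frac{516355200}{204311}} = \frac{204311}{516355200}$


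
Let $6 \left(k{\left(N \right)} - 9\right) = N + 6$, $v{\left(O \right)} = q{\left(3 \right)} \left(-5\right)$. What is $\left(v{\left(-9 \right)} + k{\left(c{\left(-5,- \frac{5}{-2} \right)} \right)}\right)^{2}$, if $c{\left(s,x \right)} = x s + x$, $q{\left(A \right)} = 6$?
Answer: $\frac{4225}{9} \approx 469.44$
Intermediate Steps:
$c{\left(s,x \right)} = x + s x$ ($c{\left(s,x \right)} = s x + x = x + s x$)
$v{\left(O \right)} = -30$ ($v{\left(O \right)} = 6 \left(-5\right) = -30$)
$k{\left(N \right)} = 10 + \frac{N}{6}$ ($k{\left(N \right)} = 9 + \frac{N + 6}{6} = 9 + \frac{6 + N}{6} = 9 + \left(1 + \frac{N}{6}\right) = 10 + \frac{N}{6}$)
$\left(v{\left(-9 \right)} + k{\left(c{\left(-5,- \frac{5}{-2} \right)} \right)}\right)^{2} = \left(-30 + \left(10 + \frac{- \frac{5}{-2} \left(1 - 5\right)}{6}\right)\right)^{2} = \left(-30 + \left(10 + \frac{\left(-5\right) \left(- \frac{1}{2}\right) \left(-4\right)}{6}\right)\right)^{2} = \left(-30 + \left(10 + \frac{\frac{5}{2} \left(-4\right)}{6}\right)\right)^{2} = \left(-30 + \left(10 + \frac{1}{6} \left(-10\right)\right)\right)^{2} = \left(-30 + \left(10 - \frac{5}{3}\right)\right)^{2} = \left(-30 + \frac{25}{3}\right)^{2} = \left(- \frac{65}{3}\right)^{2} = \frac{4225}{9}$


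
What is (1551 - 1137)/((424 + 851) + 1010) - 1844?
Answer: -4213126/2285 ≈ -1843.8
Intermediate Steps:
(1551 - 1137)/((424 + 851) + 1010) - 1844 = 414/(1275 + 1010) - 1844 = 414/2285 - 1844 = -4213126/2285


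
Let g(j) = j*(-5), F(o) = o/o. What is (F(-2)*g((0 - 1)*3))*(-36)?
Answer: -540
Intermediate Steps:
F(o) = 1
g(j) = -5*j
(F(-2)*g((0 - 1)*3))*(-36) = (1*(-5*(0 - 1)*3))*(-36) = (1*(-(-5)*3))*(-36) = (1*(-5*(-3)))*(-36) = (1*15)*(-36) = 15*(-36) = -540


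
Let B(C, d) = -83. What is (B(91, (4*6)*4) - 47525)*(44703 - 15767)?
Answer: -1377585088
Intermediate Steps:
(B(91, (4*6)*4) - 47525)*(44703 - 15767) = (-83 - 47525)*(44703 - 15767) = -47608*28936 = -1377585088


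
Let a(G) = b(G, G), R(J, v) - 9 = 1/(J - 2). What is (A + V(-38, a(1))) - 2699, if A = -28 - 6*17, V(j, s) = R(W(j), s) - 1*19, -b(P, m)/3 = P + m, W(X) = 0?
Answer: -5679/2 ≈ -2839.5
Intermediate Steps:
b(P, m) = -3*P - 3*m (b(P, m) = -3*(P + m) = -3*P - 3*m)
R(J, v) = 9 + 1/(-2 + J) (R(J, v) = 9 + 1/(J - 2) = 9 + 1/(-2 + J))
a(G) = -6*G (a(G) = -3*G - 3*G = -6*G)
V(j, s) = -21/2 (V(j, s) = (-17 + 9*0)/(-2 + 0) - 1*19 = (-17 + 0)/(-2) - 19 = -1/2*(-17) - 19 = 17/2 - 19 = -21/2)
A = -130 (A = -28 - 102 = -130)
(A + V(-38, a(1))) - 2699 = (-130 - 21/2) - 2699 = -281/2 - 2699 = -5679/2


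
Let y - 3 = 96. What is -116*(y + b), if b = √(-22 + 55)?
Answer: -11484 - 116*√33 ≈ -12150.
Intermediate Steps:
y = 99 (y = 3 + 96 = 99)
b = √33 ≈ 5.7446
-116*(y + b) = -116*(99 + √33) = -11484 - 116*√33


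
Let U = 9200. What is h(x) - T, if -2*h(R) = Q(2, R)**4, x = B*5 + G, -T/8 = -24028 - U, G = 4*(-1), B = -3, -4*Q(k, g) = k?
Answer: -8506369/32 ≈ -2.6582e+5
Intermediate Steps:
Q(k, g) = -k/4
G = -4
T = 265824 (T = -8*(-24028 - 1*9200) = -8*(-24028 - 9200) = -8*(-33228) = 265824)
x = -19 (x = -3*5 - 4 = -15 - 4 = -19)
h(R) = -1/32 (h(R) = -(-1/4*2)**4/2 = -(-1/2)**4/2 = -1/2*1/16 = -1/32)
h(x) - T = -1/32 - 1*265824 = -1/32 - 265824 = -8506369/32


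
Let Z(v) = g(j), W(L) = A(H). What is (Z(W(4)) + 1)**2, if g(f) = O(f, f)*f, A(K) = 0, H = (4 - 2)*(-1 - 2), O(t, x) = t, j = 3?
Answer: 100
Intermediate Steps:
H = -6 (H = 2*(-3) = -6)
W(L) = 0
g(f) = f**2 (g(f) = f*f = f**2)
Z(v) = 9 (Z(v) = 3**2 = 9)
(Z(W(4)) + 1)**2 = (9 + 1)**2 = 10**2 = 100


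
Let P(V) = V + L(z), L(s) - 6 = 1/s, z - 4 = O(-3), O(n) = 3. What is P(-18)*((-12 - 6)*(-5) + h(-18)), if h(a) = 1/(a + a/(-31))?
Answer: -4031227/3780 ≈ -1066.5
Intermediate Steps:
z = 7 (z = 4 + 3 = 7)
L(s) = 6 + 1/s
P(V) = 43/7 + V (P(V) = V + (6 + 1/7) = V + (6 + ⅐) = V + 43/7 = 43/7 + V)
h(a) = 31/(30*a) (h(a) = 1/(a + a*(-1/31)) = 1/(a - a/31) = 1/(30*a/31) = 31/(30*a))
P(-18)*((-12 - 6)*(-5) + h(-18)) = (43/7 - 18)*((-12 - 6)*(-5) + (31/30)/(-18)) = -83*(-18*(-5) + (31/30)*(-1/18))/7 = -83*(90 - 31/540)/7 = -83/7*48569/540 = -4031227/3780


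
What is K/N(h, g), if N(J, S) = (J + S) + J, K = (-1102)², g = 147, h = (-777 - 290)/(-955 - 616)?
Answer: 1907828684/233071 ≈ 8185.6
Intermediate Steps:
h = 1067/1571 (h = -1067/(-1571) = -1067*(-1/1571) = 1067/1571 ≈ 0.67918)
K = 1214404
N(J, S) = S + 2*J
K/N(h, g) = 1214404/(147 + 2*(1067/1571)) = 1214404/(147 + 2134/1571) = 1214404/(233071/1571) = 1214404*(1571/233071) = 1907828684/233071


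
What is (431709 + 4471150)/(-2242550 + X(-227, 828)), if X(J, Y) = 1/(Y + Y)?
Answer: -8119134504/3713662799 ≈ -2.1863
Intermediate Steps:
X(J, Y) = 1/(2*Y)
(431709 + 4471150)/(-2242550 + X(-227, 828)) = (431709 + 4471150)/(-2242550 + (1/2)/828) = 4902859/(-2242550 + (1/2)*(1/828)) = 4902859/(-2242550 + 1/1656) = 4902859/(-3713662799/1656) = 4902859*(-1656/3713662799) = -8119134504/3713662799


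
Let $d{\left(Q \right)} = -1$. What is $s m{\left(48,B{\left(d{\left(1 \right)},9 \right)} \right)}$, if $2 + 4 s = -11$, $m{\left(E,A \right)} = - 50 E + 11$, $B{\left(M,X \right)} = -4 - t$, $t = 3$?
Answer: $\frac{31057}{4} \approx 7764.3$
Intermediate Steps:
$B{\left(M,X \right)} = -7$ ($B{\left(M,X \right)} = -4 - 3 = -7$)
$m{\left(E,A \right)} = 11 - 50 E$
$s = - \frac{13}{4}$ ($s = - \frac{1}{2} + \frac{1}{4} \left(-11\right) = - \frac{1}{2} - \frac{11}{4} = - \frac{13}{4} \approx -3.25$)
$s m{\left(48,B{\left(d{\left(1 \right)},9 \right)} \right)} = - \frac{13 \left(11 - 2400\right)}{4} = \left(- \frac{13}{4}\right) \left(-2389\right) = \frac{31057}{4}$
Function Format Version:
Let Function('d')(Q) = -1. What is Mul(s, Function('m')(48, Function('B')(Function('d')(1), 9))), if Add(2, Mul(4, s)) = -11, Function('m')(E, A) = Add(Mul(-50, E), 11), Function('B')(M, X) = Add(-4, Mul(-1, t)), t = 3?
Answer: Rational(31057, 4) ≈ 7764.3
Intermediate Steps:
Function('B')(M, X) = -7 (Function('B')(M, X) = Add(-4, Mul(-1, 3)) = Add(-4, -3) = -7)
Function('m')(E, A) = Add(11, Mul(-50, E))
s = Rational(-13, 4) (s = Add(Rational(-1, 2), Mul(Rational(1, 4), -11)) = Add(Rational(-1, 2), Rational(-11, 4)) = Rational(-13, 4) ≈ -3.2500)
Mul(s, Function('m')(48, Function('B')(Function('d')(1), 9))) = Mul(Rational(-13, 4), Add(11, Mul(-50, 48))) = Mul(Rational(-13, 4), Add(11, -2400)) = Mul(Rational(-13, 4), -2389) = Rational(31057, 4)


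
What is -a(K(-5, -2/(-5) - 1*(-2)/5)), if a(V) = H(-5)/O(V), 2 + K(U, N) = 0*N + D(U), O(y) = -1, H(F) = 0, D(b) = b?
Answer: 0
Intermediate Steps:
K(U, N) = -2 + U (K(U, N) = -2 + (0*N + U) = -2 + (0 + U) = -2 + U)
a(V) = 0 (a(V) = 0/(-1) = 0*(-1) = 0)
-a(K(-5, -2/(-5) - 1*(-2)/5)) = -1*0 = 0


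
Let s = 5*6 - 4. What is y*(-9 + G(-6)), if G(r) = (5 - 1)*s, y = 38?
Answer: 3610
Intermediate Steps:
s = 26 (s = 30 - 4 = 26)
G(r) = 104 (G(r) = (5 - 1)*26 = 4*26 = 104)
y*(-9 + G(-6)) = 38*(-9 + 104) = 38*95 = 3610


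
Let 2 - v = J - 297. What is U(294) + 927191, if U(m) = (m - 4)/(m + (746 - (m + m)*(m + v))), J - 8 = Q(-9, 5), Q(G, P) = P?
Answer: 31524493971/34000 ≈ 9.2719e+5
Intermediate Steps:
J = 13 (J = 8 + 5 = 13)
v = 286 (v = 2 - (13 - 297) = 2 - 1*(-284) = 2 + 284 = 286)
U(m) = (-4 + m)/(746 + m - 2*m*(286 + m)) (U(m) = (m - 4)/(m + (746 - (m + m)*(m + 286))) = (-4 + m)/(m + (746 - 2*m*(286 + m))) = (-4 + m)/(746 + m - 2*m*(286 + m)))
U(294) + 927191 = (4 - 1*294)/(-746 + 2*294² + 571*294) + 927191 = (4 - 294)/(-746 + 2*86436 + 167874) + 927191 = -290/(-746 + 172872 + 167874) + 927191 = -290/340000 + 927191 = (1/340000)*(-290) + 927191 = -29/34000 + 927191 = 31524493971/34000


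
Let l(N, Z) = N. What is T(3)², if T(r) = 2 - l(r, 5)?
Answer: 1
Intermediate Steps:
T(r) = 2 - r
T(3)² = (2 - 1*3)² = (2 - 3)² = (-1)² = 1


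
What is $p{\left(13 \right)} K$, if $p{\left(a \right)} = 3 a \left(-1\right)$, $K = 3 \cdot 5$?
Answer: $-585$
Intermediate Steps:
$K = 15$
$p{\left(a \right)} = - 3 a$
$p{\left(13 \right)} K = \left(-3\right) 13 \cdot 15 = \left(-39\right) 15 = -585$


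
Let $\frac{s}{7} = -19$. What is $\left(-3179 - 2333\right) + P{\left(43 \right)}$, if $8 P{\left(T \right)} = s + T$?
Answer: $- \frac{22093}{4} \approx -5523.3$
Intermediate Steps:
$s = -133$ ($s = 7 \left(-19\right) = -133$)
$P{\left(T \right)} = - \frac{133}{8} + \frac{T}{8}$ ($P{\left(T \right)} = \frac{-133 + T}{8} = - \frac{133}{8} + \frac{T}{8}$)
$\left(-3179 - 2333\right) + P{\left(43 \right)} = \left(-3179 - 2333\right) + \left(- \frac{133}{8} + \frac{1}{8} \cdot 43\right) = -5512 + \left(- \frac{133}{8} + \frac{43}{8}\right) = -5512 - \frac{45}{4} = - \frac{22093}{4}$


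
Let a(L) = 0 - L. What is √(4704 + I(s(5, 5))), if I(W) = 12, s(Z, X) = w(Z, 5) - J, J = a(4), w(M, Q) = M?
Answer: 6*√131 ≈ 68.673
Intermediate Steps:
a(L) = -L
J = -4 (J = -1*4 = -4)
s(Z, X) = 4 + Z (s(Z, X) = Z - 1*(-4) = Z + 4 = 4 + Z)
√(4704 + I(s(5, 5))) = √(4704 + 12) = √4716 = 6*√131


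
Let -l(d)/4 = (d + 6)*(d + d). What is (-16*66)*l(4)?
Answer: 337920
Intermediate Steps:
l(d) = -8*d*(6 + d) (l(d) = -4*(d + 6)*(d + d) = -4*(6 + d)*2*d = -8*d*(6 + d))
(-16*66)*l(4) = (-16*66)*(-8*4*(6 + 4)) = -(-8448)*4*10 = -1056*(-320) = 337920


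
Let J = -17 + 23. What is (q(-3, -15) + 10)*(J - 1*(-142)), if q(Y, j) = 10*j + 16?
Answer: -18352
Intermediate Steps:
q(Y, j) = 16 + 10*j
J = 6
(q(-3, -15) + 10)*(J - 1*(-142)) = ((16 + 10*(-15)) + 10)*(6 - 1*(-142)) = ((16 - 150) + 10)*(6 + 142) = (-134 + 10)*148 = -124*148 = -18352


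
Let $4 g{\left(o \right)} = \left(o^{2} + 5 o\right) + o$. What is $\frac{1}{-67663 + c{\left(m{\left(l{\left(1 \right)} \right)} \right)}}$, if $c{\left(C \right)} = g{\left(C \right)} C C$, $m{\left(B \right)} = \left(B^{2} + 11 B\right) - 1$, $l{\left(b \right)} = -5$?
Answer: $\frac{4}{474123} \approx 8.4366 \cdot 10^{-6}$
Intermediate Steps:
$m{\left(B \right)} = -1 + B^{2} + 11 B$
$g{\left(o \right)} = \frac{o^{2}}{4} + \frac{3 o}{2}$ ($g{\left(o \right)} = \frac{\left(o^{2} + 5 o\right) + o}{4} = \frac{o^{2} + 6 o}{4} = \frac{o^{2}}{4} + \frac{3 o}{2}$)
$c{\left(C \right)} = \frac{C^{3} \left(6 + C\right)}{4}$ ($c{\left(C \right)} = \frac{C \left(6 + C\right)}{4} C C = \frac{C^{2} \left(6 + C\right)}{4} C = \frac{C^{3} \left(6 + C\right)}{4}$)
$\frac{1}{-67663 + c{\left(m{\left(l{\left(1 \right)} \right)} \right)}} = \frac{1}{-67663 + \frac{\left(-1 + \left(-5\right)^{2} + 11 \left(-5\right)\right)^{3} \left(6 + \left(-1 + \left(-5\right)^{2} + 11 \left(-5\right)\right)\right)}{4}} = \frac{1}{-67663 + \frac{\left(-1 + 25 - 55\right)^{3} \left(6 - 31\right)}{4}} = \frac{1}{-67663 + \frac{\left(-31\right)^{3} \left(6 - 31\right)}{4}} = \frac{1}{-67663 + \frac{1}{4} \left(-29791\right) \left(-25\right)} = \frac{1}{-67663 + \frac{744775}{4}} = \frac{1}{\frac{474123}{4}} = \frac{4}{474123}$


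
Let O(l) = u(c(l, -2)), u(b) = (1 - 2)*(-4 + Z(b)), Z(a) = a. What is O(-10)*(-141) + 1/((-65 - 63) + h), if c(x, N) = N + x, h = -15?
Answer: -322609/143 ≈ -2256.0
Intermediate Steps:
u(b) = 4 - b (u(b) = (1 - 2)*(-4 + b) = -(-4 + b) = 4 - b)
O(l) = 6 - l (O(l) = 4 - (-2 + l) = 4 + (2 - l) = 6 - l)
O(-10)*(-141) + 1/((-65 - 63) + h) = (6 - 1*(-10))*(-141) + 1/((-65 - 63) - 15) = (6 + 10)*(-141) + 1/(-128 - 15) = 16*(-141) + 1/(-143) = -2256 - 1/143 = -322609/143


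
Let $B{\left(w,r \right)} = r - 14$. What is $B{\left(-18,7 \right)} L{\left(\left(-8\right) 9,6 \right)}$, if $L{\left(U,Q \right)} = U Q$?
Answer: $3024$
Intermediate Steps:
$B{\left(w,r \right)} = -14 + r$
$L{\left(U,Q \right)} = Q U$
$B{\left(-18,7 \right)} L{\left(\left(-8\right) 9,6 \right)} = \left(-14 + 7\right) 6 \left(\left(-8\right) 9\right) = - 7 \cdot 6 \left(-72\right) = \left(-7\right) \left(-432\right) = 3024$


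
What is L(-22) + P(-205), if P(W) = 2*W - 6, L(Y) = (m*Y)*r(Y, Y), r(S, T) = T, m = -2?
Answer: -1384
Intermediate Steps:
L(Y) = -2*Y² (L(Y) = (-2*Y)*Y = -2*Y²)
P(W) = -6 + 2*W
L(-22) + P(-205) = -2*(-22)² + (-6 + 2*(-205)) = -2*484 + (-6 - 410) = -968 - 416 = -1384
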